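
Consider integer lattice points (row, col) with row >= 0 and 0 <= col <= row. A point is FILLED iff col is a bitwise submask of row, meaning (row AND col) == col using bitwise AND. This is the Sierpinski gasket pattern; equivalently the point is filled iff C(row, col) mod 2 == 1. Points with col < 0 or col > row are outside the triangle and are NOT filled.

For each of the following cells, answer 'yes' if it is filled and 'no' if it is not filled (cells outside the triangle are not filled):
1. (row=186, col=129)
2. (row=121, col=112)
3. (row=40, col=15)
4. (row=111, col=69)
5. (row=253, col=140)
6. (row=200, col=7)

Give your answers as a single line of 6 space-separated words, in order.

Answer: no yes no yes yes no

Derivation:
(186,129): row=0b10111010, col=0b10000001, row AND col = 0b10000000 = 128; 128 != 129 -> empty
(121,112): row=0b1111001, col=0b1110000, row AND col = 0b1110000 = 112; 112 == 112 -> filled
(40,15): row=0b101000, col=0b1111, row AND col = 0b1000 = 8; 8 != 15 -> empty
(111,69): row=0b1101111, col=0b1000101, row AND col = 0b1000101 = 69; 69 == 69 -> filled
(253,140): row=0b11111101, col=0b10001100, row AND col = 0b10001100 = 140; 140 == 140 -> filled
(200,7): row=0b11001000, col=0b111, row AND col = 0b0 = 0; 0 != 7 -> empty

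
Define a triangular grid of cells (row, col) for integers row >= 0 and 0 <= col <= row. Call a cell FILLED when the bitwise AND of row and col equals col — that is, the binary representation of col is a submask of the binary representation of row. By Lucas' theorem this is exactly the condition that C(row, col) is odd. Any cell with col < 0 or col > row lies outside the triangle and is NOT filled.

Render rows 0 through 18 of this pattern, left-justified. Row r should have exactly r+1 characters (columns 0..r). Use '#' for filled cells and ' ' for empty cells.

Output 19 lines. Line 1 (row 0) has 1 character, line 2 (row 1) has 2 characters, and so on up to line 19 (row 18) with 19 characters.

Answer: #
##
# #
####
#   #
##  ##
# # # #
########
#       #
##      ##
# #     # #
####    ####
#   #   #   #
##  ##  ##  ##
# # # # # # # #
################
#               #
##              ##
# #             # #

Derivation:
r0=0: #
r1=1: ##
r2=10: # #
r3=11: ####
r4=100: #   #
r5=101: ##  ##
r6=110: # # # #
r7=111: ########
r8=1000: #       #
r9=1001: ##      ##
r10=1010: # #     # #
r11=1011: ####    ####
r12=1100: #   #   #   #
r13=1101: ##  ##  ##  ##
r14=1110: # # # # # # # #
r15=1111: ################
r16=10000: #               #
r17=10001: ##              ##
r18=10010: # #             # #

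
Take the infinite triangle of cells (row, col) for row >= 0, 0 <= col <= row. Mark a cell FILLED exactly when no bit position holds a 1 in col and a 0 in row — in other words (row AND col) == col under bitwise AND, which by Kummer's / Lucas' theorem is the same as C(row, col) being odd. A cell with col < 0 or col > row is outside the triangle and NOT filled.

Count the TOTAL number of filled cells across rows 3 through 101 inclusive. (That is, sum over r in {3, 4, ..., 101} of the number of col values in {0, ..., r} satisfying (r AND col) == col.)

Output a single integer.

r3=11 pc2: +4 =4
r4=100 pc1: +2 =6
r5=101 pc2: +4 =10
r6=110 pc2: +4 =14
r7=111 pc3: +8 =22
r8=1000 pc1: +2 =24
r9=1001 pc2: +4 =28
r10=1010 pc2: +4 =32
r11=1011 pc3: +8 =40
r12=1100 pc2: +4 =44
r13=1101 pc3: +8 =52
r14=1110 pc3: +8 =60
r15=1111 pc4: +16 =76
r16=10000 pc1: +2 =78
r17=10001 pc2: +4 =82
r18=10010 pc2: +4 =86
r19=10011 pc3: +8 =94
r20=10100 pc2: +4 =98
r21=10101 pc3: +8 =106
r22=10110 pc3: +8 =114
r23=10111 pc4: +16 =130
r24=11000 pc2: +4 =134
r25=11001 pc3: +8 =142
r26=11010 pc3: +8 =150
r27=11011 pc4: +16 =166
r28=11100 pc3: +8 =174
r29=11101 pc4: +16 =190
r30=11110 pc4: +16 =206
r31=11111 pc5: +32 =238
r32=100000 pc1: +2 =240
r33=100001 pc2: +4 =244
r34=100010 pc2: +4 =248
r35=100011 pc3: +8 =256
r36=100100 pc2: +4 =260
r37=100101 pc3: +8 =268
r38=100110 pc3: +8 =276
r39=100111 pc4: +16 =292
r40=101000 pc2: +4 =296
r41=101001 pc3: +8 =304
r42=101010 pc3: +8 =312
r43=101011 pc4: +16 =328
r44=101100 pc3: +8 =336
r45=101101 pc4: +16 =352
r46=101110 pc4: +16 =368
r47=101111 pc5: +32 =400
r48=110000 pc2: +4 =404
r49=110001 pc3: +8 =412
r50=110010 pc3: +8 =420
r51=110011 pc4: +16 =436
r52=110100 pc3: +8 =444
r53=110101 pc4: +16 =460
r54=110110 pc4: +16 =476
r55=110111 pc5: +32 =508
r56=111000 pc3: +8 =516
r57=111001 pc4: +16 =532
r58=111010 pc4: +16 =548
r59=111011 pc5: +32 =580
r60=111100 pc4: +16 =596
r61=111101 pc5: +32 =628
r62=111110 pc5: +32 =660
r63=111111 pc6: +64 =724
r64=1000000 pc1: +2 =726
r65=1000001 pc2: +4 =730
r66=1000010 pc2: +4 =734
r67=1000011 pc3: +8 =742
r68=1000100 pc2: +4 =746
r69=1000101 pc3: +8 =754
r70=1000110 pc3: +8 =762
r71=1000111 pc4: +16 =778
r72=1001000 pc2: +4 =782
r73=1001001 pc3: +8 =790
r74=1001010 pc3: +8 =798
r75=1001011 pc4: +16 =814
r76=1001100 pc3: +8 =822
r77=1001101 pc4: +16 =838
r78=1001110 pc4: +16 =854
r79=1001111 pc5: +32 =886
r80=1010000 pc2: +4 =890
r81=1010001 pc3: +8 =898
r82=1010010 pc3: +8 =906
r83=1010011 pc4: +16 =922
r84=1010100 pc3: +8 =930
r85=1010101 pc4: +16 =946
r86=1010110 pc4: +16 =962
r87=1010111 pc5: +32 =994
r88=1011000 pc3: +8 =1002
r89=1011001 pc4: +16 =1018
r90=1011010 pc4: +16 =1034
r91=1011011 pc5: +32 =1066
r92=1011100 pc4: +16 =1082
r93=1011101 pc5: +32 =1114
r94=1011110 pc5: +32 =1146
r95=1011111 pc6: +64 =1210
r96=1100000 pc2: +4 =1214
r97=1100001 pc3: +8 =1222
r98=1100010 pc3: +8 =1230
r99=1100011 pc4: +16 =1246
r100=1100100 pc3: +8 =1254
r101=1100101 pc4: +16 =1270

Answer: 1270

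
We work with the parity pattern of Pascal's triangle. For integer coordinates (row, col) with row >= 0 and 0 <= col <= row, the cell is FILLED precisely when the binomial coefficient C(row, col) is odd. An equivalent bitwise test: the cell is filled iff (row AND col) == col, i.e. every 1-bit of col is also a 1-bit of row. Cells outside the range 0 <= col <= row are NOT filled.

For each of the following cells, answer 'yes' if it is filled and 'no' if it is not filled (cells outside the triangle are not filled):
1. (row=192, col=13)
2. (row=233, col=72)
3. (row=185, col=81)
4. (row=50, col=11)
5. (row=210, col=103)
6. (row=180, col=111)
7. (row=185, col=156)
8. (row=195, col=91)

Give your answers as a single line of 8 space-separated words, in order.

(192,13): row=0b11000000, col=0b1101, row AND col = 0b0 = 0; 0 != 13 -> empty
(233,72): row=0b11101001, col=0b1001000, row AND col = 0b1001000 = 72; 72 == 72 -> filled
(185,81): row=0b10111001, col=0b1010001, row AND col = 0b10001 = 17; 17 != 81 -> empty
(50,11): row=0b110010, col=0b1011, row AND col = 0b10 = 2; 2 != 11 -> empty
(210,103): row=0b11010010, col=0b1100111, row AND col = 0b1000010 = 66; 66 != 103 -> empty
(180,111): row=0b10110100, col=0b1101111, row AND col = 0b100100 = 36; 36 != 111 -> empty
(185,156): row=0b10111001, col=0b10011100, row AND col = 0b10011000 = 152; 152 != 156 -> empty
(195,91): row=0b11000011, col=0b1011011, row AND col = 0b1000011 = 67; 67 != 91 -> empty

Answer: no yes no no no no no no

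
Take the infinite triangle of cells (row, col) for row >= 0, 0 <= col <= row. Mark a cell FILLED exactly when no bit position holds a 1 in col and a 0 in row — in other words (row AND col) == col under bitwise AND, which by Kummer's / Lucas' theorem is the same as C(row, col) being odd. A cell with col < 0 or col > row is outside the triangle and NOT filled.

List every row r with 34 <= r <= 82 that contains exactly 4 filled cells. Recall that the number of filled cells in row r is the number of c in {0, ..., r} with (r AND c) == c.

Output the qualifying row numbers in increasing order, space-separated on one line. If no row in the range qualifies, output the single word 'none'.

Row r has 2^popcount(r) filled cells, so we need popcount(r) = log2(4) = 2.
Scan r = 34..82 and keep those with exactly 2 one-bits:
r=34=100010 popcount=2 -> KEEP
r=35=100011 popcount=3 -> skip
r=36=100100 popcount=2 -> KEEP
r=37=100101 popcount=3 -> skip
r=38=100110 popcount=3 -> skip
r=39=100111 popcount=4 -> skip
r=40=101000 popcount=2 -> KEEP
r=41=101001 popcount=3 -> skip
r=42=101010 popcount=3 -> skip
r=43=101011 popcount=4 -> skip
r=44=101100 popcount=3 -> skip
r=45=101101 popcount=4 -> skip
r=46=101110 popcount=4 -> skip
r=47=101111 popcount=5 -> skip
r=48=110000 popcount=2 -> KEEP
r=49=110001 popcount=3 -> skip
r=50=110010 popcount=3 -> skip
r=51=110011 popcount=4 -> skip
r=52=110100 popcount=3 -> skip
r=53=110101 popcount=4 -> skip
r=54=110110 popcount=4 -> skip
r=55=110111 popcount=5 -> skip
r=56=111000 popcount=3 -> skip
r=57=111001 popcount=4 -> skip
r=58=111010 popcount=4 -> skip
r=59=111011 popcount=5 -> skip
r=60=111100 popcount=4 -> skip
r=61=111101 popcount=5 -> skip
r=62=111110 popcount=5 -> skip
r=63=111111 popcount=6 -> skip
r=64=1000000 popcount=1 -> skip
r=65=1000001 popcount=2 -> KEEP
r=66=1000010 popcount=2 -> KEEP
r=67=1000011 popcount=3 -> skip
r=68=1000100 popcount=2 -> KEEP
r=69=1000101 popcount=3 -> skip
r=70=1000110 popcount=3 -> skip
r=71=1000111 popcount=4 -> skip
r=72=1001000 popcount=2 -> KEEP
r=73=1001001 popcount=3 -> skip
r=74=1001010 popcount=3 -> skip
r=75=1001011 popcount=4 -> skip
r=76=1001100 popcount=3 -> skip
r=77=1001101 popcount=4 -> skip
r=78=1001110 popcount=4 -> skip
r=79=1001111 popcount=5 -> skip
r=80=1010000 popcount=2 -> KEEP
r=81=1010001 popcount=3 -> skip
r=82=1010010 popcount=3 -> skip
Kept rows: 34 36 40 48 65 66 68 72 80

Answer: 34 36 40 48 65 66 68 72 80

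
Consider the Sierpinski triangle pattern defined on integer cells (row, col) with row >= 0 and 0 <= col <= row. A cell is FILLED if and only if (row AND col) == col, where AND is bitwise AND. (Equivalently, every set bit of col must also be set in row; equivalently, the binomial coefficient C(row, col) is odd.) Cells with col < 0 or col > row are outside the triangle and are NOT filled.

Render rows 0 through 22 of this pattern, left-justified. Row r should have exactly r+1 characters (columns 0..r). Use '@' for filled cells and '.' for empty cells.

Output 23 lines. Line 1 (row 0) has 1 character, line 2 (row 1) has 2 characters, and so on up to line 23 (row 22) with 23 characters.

r0=0: @
r1=1: @@
r2=10: @.@
r3=11: @@@@
r4=100: @...@
r5=101: @@..@@
r6=110: @.@.@.@
r7=111: @@@@@@@@
r8=1000: @.......@
r9=1001: @@......@@
r10=1010: @.@.....@.@
r11=1011: @@@@....@@@@
r12=1100: @...@...@...@
r13=1101: @@..@@..@@..@@
r14=1110: @.@.@.@.@.@.@.@
r15=1111: @@@@@@@@@@@@@@@@
r16=10000: @...............@
r17=10001: @@..............@@
r18=10010: @.@.............@.@
r19=10011: @@@@............@@@@
r20=10100: @...@...........@...@
r21=10101: @@..@@..........@@..@@
r22=10110: @.@.@.@.........@.@.@.@

Answer: @
@@
@.@
@@@@
@...@
@@..@@
@.@.@.@
@@@@@@@@
@.......@
@@......@@
@.@.....@.@
@@@@....@@@@
@...@...@...@
@@..@@..@@..@@
@.@.@.@.@.@.@.@
@@@@@@@@@@@@@@@@
@...............@
@@..............@@
@.@.............@.@
@@@@............@@@@
@...@...........@...@
@@..@@..........@@..@@
@.@.@.@.........@.@.@.@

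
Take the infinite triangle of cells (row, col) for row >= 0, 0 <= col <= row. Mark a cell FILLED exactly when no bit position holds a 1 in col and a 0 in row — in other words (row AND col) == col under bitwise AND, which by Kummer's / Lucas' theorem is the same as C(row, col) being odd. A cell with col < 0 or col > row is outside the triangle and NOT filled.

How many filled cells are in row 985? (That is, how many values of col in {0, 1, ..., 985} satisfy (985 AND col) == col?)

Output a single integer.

Answer: 128

Derivation:
985 in binary = 1111011001
popcount(985) = number of 1-bits in 1111011001 = 7
A col c satisfies (985 AND c) == c iff every set bit of c is also set in 985; each of the 7 set bits of 985 can independently be on or off in c.
count = 2^7 = 128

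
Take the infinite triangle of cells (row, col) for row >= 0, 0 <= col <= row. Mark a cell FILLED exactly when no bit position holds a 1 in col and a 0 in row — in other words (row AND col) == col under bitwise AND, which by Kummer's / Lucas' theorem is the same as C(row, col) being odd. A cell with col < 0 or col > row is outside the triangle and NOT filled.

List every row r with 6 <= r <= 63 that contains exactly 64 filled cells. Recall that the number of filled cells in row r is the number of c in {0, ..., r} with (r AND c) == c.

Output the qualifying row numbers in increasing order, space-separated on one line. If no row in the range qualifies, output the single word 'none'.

Answer: 63

Derivation:
Row r has 2^popcount(r) filled cells, so we need popcount(r) = log2(64) = 6.
Scan r = 6..63 and keep those with exactly 6 one-bits:
r=6=110 popcount=2 -> skip
r=7=111 popcount=3 -> skip
r=8=1000 popcount=1 -> skip
r=9=1001 popcount=2 -> skip
r=10=1010 popcount=2 -> skip
r=11=1011 popcount=3 -> skip
r=12=1100 popcount=2 -> skip
r=13=1101 popcount=3 -> skip
r=14=1110 popcount=3 -> skip
r=15=1111 popcount=4 -> skip
r=16=10000 popcount=1 -> skip
r=17=10001 popcount=2 -> skip
r=18=10010 popcount=2 -> skip
r=19=10011 popcount=3 -> skip
r=20=10100 popcount=2 -> skip
r=21=10101 popcount=3 -> skip
r=22=10110 popcount=3 -> skip
r=23=10111 popcount=4 -> skip
r=24=11000 popcount=2 -> skip
r=25=11001 popcount=3 -> skip
r=26=11010 popcount=3 -> skip
r=27=11011 popcount=4 -> skip
r=28=11100 popcount=3 -> skip
r=29=11101 popcount=4 -> skip
r=30=11110 popcount=4 -> skip
r=31=11111 popcount=5 -> skip
r=32=100000 popcount=1 -> skip
r=33=100001 popcount=2 -> skip
r=34=100010 popcount=2 -> skip
r=35=100011 popcount=3 -> skip
r=36=100100 popcount=2 -> skip
r=37=100101 popcount=3 -> skip
r=38=100110 popcount=3 -> skip
r=39=100111 popcount=4 -> skip
r=40=101000 popcount=2 -> skip
r=41=101001 popcount=3 -> skip
r=42=101010 popcount=3 -> skip
r=43=101011 popcount=4 -> skip
r=44=101100 popcount=3 -> skip
r=45=101101 popcount=4 -> skip
r=46=101110 popcount=4 -> skip
r=47=101111 popcount=5 -> skip
r=48=110000 popcount=2 -> skip
r=49=110001 popcount=3 -> skip
r=50=110010 popcount=3 -> skip
r=51=110011 popcount=4 -> skip
r=52=110100 popcount=3 -> skip
r=53=110101 popcount=4 -> skip
r=54=110110 popcount=4 -> skip
r=55=110111 popcount=5 -> skip
r=56=111000 popcount=3 -> skip
r=57=111001 popcount=4 -> skip
r=58=111010 popcount=4 -> skip
r=59=111011 popcount=5 -> skip
r=60=111100 popcount=4 -> skip
r=61=111101 popcount=5 -> skip
r=62=111110 popcount=5 -> skip
r=63=111111 popcount=6 -> KEEP
Kept rows: 63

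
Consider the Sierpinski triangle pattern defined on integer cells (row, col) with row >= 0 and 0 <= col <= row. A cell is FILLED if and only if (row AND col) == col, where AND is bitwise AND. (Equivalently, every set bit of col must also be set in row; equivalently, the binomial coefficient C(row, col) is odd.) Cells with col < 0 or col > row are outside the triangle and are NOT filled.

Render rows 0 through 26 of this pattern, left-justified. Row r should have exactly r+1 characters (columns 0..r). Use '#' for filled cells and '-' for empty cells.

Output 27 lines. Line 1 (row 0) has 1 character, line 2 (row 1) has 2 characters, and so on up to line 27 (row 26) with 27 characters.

Answer: #
##
#-#
####
#---#
##--##
#-#-#-#
########
#-------#
##------##
#-#-----#-#
####----####
#---#---#---#
##--##--##--##
#-#-#-#-#-#-#-#
################
#---------------#
##--------------##
#-#-------------#-#
####------------####
#---#-----------#---#
##--##----------##--##
#-#-#-#---------#-#-#-#
########--------########
#-------#-------#-------#
##------##------##------##
#-#-----#-#-----#-#-----#-#

Derivation:
r0=0: #
r1=1: ##
r2=10: #-#
r3=11: ####
r4=100: #---#
r5=101: ##--##
r6=110: #-#-#-#
r7=111: ########
r8=1000: #-------#
r9=1001: ##------##
r10=1010: #-#-----#-#
r11=1011: ####----####
r12=1100: #---#---#---#
r13=1101: ##--##--##--##
r14=1110: #-#-#-#-#-#-#-#
r15=1111: ################
r16=10000: #---------------#
r17=10001: ##--------------##
r18=10010: #-#-------------#-#
r19=10011: ####------------####
r20=10100: #---#-----------#---#
r21=10101: ##--##----------##--##
r22=10110: #-#-#-#---------#-#-#-#
r23=10111: ########--------########
r24=11000: #-------#-------#-------#
r25=11001: ##------##------##------##
r26=11010: #-#-----#-#-----#-#-----#-#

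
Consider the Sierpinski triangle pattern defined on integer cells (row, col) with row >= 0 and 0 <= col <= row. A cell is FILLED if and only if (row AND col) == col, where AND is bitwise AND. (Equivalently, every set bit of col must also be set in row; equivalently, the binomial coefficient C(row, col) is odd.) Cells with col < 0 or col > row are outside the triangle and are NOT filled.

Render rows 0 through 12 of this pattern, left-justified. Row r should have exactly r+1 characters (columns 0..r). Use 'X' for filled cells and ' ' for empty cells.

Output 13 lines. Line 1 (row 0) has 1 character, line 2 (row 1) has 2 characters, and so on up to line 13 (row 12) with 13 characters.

r0=0: X
r1=1: XX
r2=10: X X
r3=11: XXXX
r4=100: X   X
r5=101: XX  XX
r6=110: X X X X
r7=111: XXXXXXXX
r8=1000: X       X
r9=1001: XX      XX
r10=1010: X X     X X
r11=1011: XXXX    XXXX
r12=1100: X   X   X   X

Answer: X
XX
X X
XXXX
X   X
XX  XX
X X X X
XXXXXXXX
X       X
XX      XX
X X     X X
XXXX    XXXX
X   X   X   X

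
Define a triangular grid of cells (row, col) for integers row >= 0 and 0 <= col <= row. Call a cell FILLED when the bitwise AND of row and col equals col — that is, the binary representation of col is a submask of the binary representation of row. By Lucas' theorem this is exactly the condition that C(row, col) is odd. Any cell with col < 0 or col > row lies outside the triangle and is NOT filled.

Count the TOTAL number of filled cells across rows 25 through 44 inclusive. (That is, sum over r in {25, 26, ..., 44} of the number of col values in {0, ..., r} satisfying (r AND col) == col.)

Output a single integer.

r25=11001 pc3: +8 =8
r26=11010 pc3: +8 =16
r27=11011 pc4: +16 =32
r28=11100 pc3: +8 =40
r29=11101 pc4: +16 =56
r30=11110 pc4: +16 =72
r31=11111 pc5: +32 =104
r32=100000 pc1: +2 =106
r33=100001 pc2: +4 =110
r34=100010 pc2: +4 =114
r35=100011 pc3: +8 =122
r36=100100 pc2: +4 =126
r37=100101 pc3: +8 =134
r38=100110 pc3: +8 =142
r39=100111 pc4: +16 =158
r40=101000 pc2: +4 =162
r41=101001 pc3: +8 =170
r42=101010 pc3: +8 =178
r43=101011 pc4: +16 =194
r44=101100 pc3: +8 =202

Answer: 202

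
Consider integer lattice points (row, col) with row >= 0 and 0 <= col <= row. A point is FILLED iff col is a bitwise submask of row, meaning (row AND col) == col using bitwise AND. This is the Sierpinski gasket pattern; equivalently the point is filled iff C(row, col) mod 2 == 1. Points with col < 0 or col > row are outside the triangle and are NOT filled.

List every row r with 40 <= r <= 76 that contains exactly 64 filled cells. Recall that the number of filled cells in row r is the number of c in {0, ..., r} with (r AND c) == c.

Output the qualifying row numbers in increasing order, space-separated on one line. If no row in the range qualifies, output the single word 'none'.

Answer: 63

Derivation:
Row r has 2^popcount(r) filled cells, so we need popcount(r) = log2(64) = 6.
Scan r = 40..76 and keep those with exactly 6 one-bits:
r=40=101000 popcount=2 -> skip
r=41=101001 popcount=3 -> skip
r=42=101010 popcount=3 -> skip
r=43=101011 popcount=4 -> skip
r=44=101100 popcount=3 -> skip
r=45=101101 popcount=4 -> skip
r=46=101110 popcount=4 -> skip
r=47=101111 popcount=5 -> skip
r=48=110000 popcount=2 -> skip
r=49=110001 popcount=3 -> skip
r=50=110010 popcount=3 -> skip
r=51=110011 popcount=4 -> skip
r=52=110100 popcount=3 -> skip
r=53=110101 popcount=4 -> skip
r=54=110110 popcount=4 -> skip
r=55=110111 popcount=5 -> skip
r=56=111000 popcount=3 -> skip
r=57=111001 popcount=4 -> skip
r=58=111010 popcount=4 -> skip
r=59=111011 popcount=5 -> skip
r=60=111100 popcount=4 -> skip
r=61=111101 popcount=5 -> skip
r=62=111110 popcount=5 -> skip
r=63=111111 popcount=6 -> KEEP
r=64=1000000 popcount=1 -> skip
r=65=1000001 popcount=2 -> skip
r=66=1000010 popcount=2 -> skip
r=67=1000011 popcount=3 -> skip
r=68=1000100 popcount=2 -> skip
r=69=1000101 popcount=3 -> skip
r=70=1000110 popcount=3 -> skip
r=71=1000111 popcount=4 -> skip
r=72=1001000 popcount=2 -> skip
r=73=1001001 popcount=3 -> skip
r=74=1001010 popcount=3 -> skip
r=75=1001011 popcount=4 -> skip
r=76=1001100 popcount=3 -> skip
Kept rows: 63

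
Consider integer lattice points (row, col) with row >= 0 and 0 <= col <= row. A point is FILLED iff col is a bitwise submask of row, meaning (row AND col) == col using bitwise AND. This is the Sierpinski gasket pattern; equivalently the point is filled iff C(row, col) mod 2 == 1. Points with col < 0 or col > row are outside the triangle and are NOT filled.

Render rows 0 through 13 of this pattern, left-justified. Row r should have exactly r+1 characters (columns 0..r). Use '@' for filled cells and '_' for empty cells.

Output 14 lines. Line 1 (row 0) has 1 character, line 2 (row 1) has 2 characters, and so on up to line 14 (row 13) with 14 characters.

r0=0: @
r1=1: @@
r2=10: @_@
r3=11: @@@@
r4=100: @___@
r5=101: @@__@@
r6=110: @_@_@_@
r7=111: @@@@@@@@
r8=1000: @_______@
r9=1001: @@______@@
r10=1010: @_@_____@_@
r11=1011: @@@@____@@@@
r12=1100: @___@___@___@
r13=1101: @@__@@__@@__@@

Answer: @
@@
@_@
@@@@
@___@
@@__@@
@_@_@_@
@@@@@@@@
@_______@
@@______@@
@_@_____@_@
@@@@____@@@@
@___@___@___@
@@__@@__@@__@@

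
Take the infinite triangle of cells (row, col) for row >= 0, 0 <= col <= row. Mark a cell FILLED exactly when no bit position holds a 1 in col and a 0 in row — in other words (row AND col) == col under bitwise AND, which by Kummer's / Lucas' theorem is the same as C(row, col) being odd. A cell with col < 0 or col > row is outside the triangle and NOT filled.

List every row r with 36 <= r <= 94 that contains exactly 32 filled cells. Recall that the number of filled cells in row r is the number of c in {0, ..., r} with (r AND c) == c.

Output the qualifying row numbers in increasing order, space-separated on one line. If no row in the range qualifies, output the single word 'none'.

Answer: 47 55 59 61 62 79 87 91 93 94

Derivation:
Row r has 2^popcount(r) filled cells, so we need popcount(r) = log2(32) = 5.
Scan r = 36..94 and keep those with exactly 5 one-bits:
r=36=100100 popcount=2 -> skip
r=37=100101 popcount=3 -> skip
r=38=100110 popcount=3 -> skip
r=39=100111 popcount=4 -> skip
r=40=101000 popcount=2 -> skip
r=41=101001 popcount=3 -> skip
r=42=101010 popcount=3 -> skip
r=43=101011 popcount=4 -> skip
r=44=101100 popcount=3 -> skip
r=45=101101 popcount=4 -> skip
r=46=101110 popcount=4 -> skip
r=47=101111 popcount=5 -> KEEP
r=48=110000 popcount=2 -> skip
r=49=110001 popcount=3 -> skip
r=50=110010 popcount=3 -> skip
r=51=110011 popcount=4 -> skip
r=52=110100 popcount=3 -> skip
r=53=110101 popcount=4 -> skip
r=54=110110 popcount=4 -> skip
r=55=110111 popcount=5 -> KEEP
r=56=111000 popcount=3 -> skip
r=57=111001 popcount=4 -> skip
r=58=111010 popcount=4 -> skip
r=59=111011 popcount=5 -> KEEP
r=60=111100 popcount=4 -> skip
r=61=111101 popcount=5 -> KEEP
r=62=111110 popcount=5 -> KEEP
r=63=111111 popcount=6 -> skip
r=64=1000000 popcount=1 -> skip
r=65=1000001 popcount=2 -> skip
r=66=1000010 popcount=2 -> skip
r=67=1000011 popcount=3 -> skip
r=68=1000100 popcount=2 -> skip
r=69=1000101 popcount=3 -> skip
r=70=1000110 popcount=3 -> skip
r=71=1000111 popcount=4 -> skip
r=72=1001000 popcount=2 -> skip
r=73=1001001 popcount=3 -> skip
r=74=1001010 popcount=3 -> skip
r=75=1001011 popcount=4 -> skip
r=76=1001100 popcount=3 -> skip
r=77=1001101 popcount=4 -> skip
r=78=1001110 popcount=4 -> skip
r=79=1001111 popcount=5 -> KEEP
r=80=1010000 popcount=2 -> skip
r=81=1010001 popcount=3 -> skip
r=82=1010010 popcount=3 -> skip
r=83=1010011 popcount=4 -> skip
r=84=1010100 popcount=3 -> skip
r=85=1010101 popcount=4 -> skip
r=86=1010110 popcount=4 -> skip
r=87=1010111 popcount=5 -> KEEP
r=88=1011000 popcount=3 -> skip
r=89=1011001 popcount=4 -> skip
r=90=1011010 popcount=4 -> skip
r=91=1011011 popcount=5 -> KEEP
r=92=1011100 popcount=4 -> skip
r=93=1011101 popcount=5 -> KEEP
r=94=1011110 popcount=5 -> KEEP
Kept rows: 47 55 59 61 62 79 87 91 93 94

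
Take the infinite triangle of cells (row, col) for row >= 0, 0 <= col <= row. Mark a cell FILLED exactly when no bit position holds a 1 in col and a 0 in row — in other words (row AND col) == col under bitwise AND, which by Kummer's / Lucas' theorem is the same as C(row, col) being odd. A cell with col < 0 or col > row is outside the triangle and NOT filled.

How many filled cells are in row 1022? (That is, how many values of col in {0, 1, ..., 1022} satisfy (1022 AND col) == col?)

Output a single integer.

1022 in binary = 1111111110
popcount(1022) = number of 1-bits in 1111111110 = 9
A col c satisfies (1022 AND c) == c iff every set bit of c is also set in 1022; each of the 9 set bits of 1022 can independently be on or off in c.
count = 2^9 = 512

Answer: 512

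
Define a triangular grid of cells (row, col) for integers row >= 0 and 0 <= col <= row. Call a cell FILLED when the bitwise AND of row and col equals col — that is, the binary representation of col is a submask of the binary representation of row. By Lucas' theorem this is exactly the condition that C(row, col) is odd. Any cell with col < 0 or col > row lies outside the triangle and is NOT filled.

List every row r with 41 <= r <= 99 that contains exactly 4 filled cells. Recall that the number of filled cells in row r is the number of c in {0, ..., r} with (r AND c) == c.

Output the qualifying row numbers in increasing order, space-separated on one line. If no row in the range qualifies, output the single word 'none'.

Row r has 2^popcount(r) filled cells, so we need popcount(r) = log2(4) = 2.
Scan r = 41..99 and keep those with exactly 2 one-bits:
r=41=101001 popcount=3 -> skip
r=42=101010 popcount=3 -> skip
r=43=101011 popcount=4 -> skip
r=44=101100 popcount=3 -> skip
r=45=101101 popcount=4 -> skip
r=46=101110 popcount=4 -> skip
r=47=101111 popcount=5 -> skip
r=48=110000 popcount=2 -> KEEP
r=49=110001 popcount=3 -> skip
r=50=110010 popcount=3 -> skip
r=51=110011 popcount=4 -> skip
r=52=110100 popcount=3 -> skip
r=53=110101 popcount=4 -> skip
r=54=110110 popcount=4 -> skip
r=55=110111 popcount=5 -> skip
r=56=111000 popcount=3 -> skip
r=57=111001 popcount=4 -> skip
r=58=111010 popcount=4 -> skip
r=59=111011 popcount=5 -> skip
r=60=111100 popcount=4 -> skip
r=61=111101 popcount=5 -> skip
r=62=111110 popcount=5 -> skip
r=63=111111 popcount=6 -> skip
r=64=1000000 popcount=1 -> skip
r=65=1000001 popcount=2 -> KEEP
r=66=1000010 popcount=2 -> KEEP
r=67=1000011 popcount=3 -> skip
r=68=1000100 popcount=2 -> KEEP
r=69=1000101 popcount=3 -> skip
r=70=1000110 popcount=3 -> skip
r=71=1000111 popcount=4 -> skip
r=72=1001000 popcount=2 -> KEEP
r=73=1001001 popcount=3 -> skip
r=74=1001010 popcount=3 -> skip
r=75=1001011 popcount=4 -> skip
r=76=1001100 popcount=3 -> skip
r=77=1001101 popcount=4 -> skip
r=78=1001110 popcount=4 -> skip
r=79=1001111 popcount=5 -> skip
r=80=1010000 popcount=2 -> KEEP
r=81=1010001 popcount=3 -> skip
r=82=1010010 popcount=3 -> skip
r=83=1010011 popcount=4 -> skip
r=84=1010100 popcount=3 -> skip
r=85=1010101 popcount=4 -> skip
r=86=1010110 popcount=4 -> skip
r=87=1010111 popcount=5 -> skip
r=88=1011000 popcount=3 -> skip
r=89=1011001 popcount=4 -> skip
r=90=1011010 popcount=4 -> skip
r=91=1011011 popcount=5 -> skip
r=92=1011100 popcount=4 -> skip
r=93=1011101 popcount=5 -> skip
r=94=1011110 popcount=5 -> skip
r=95=1011111 popcount=6 -> skip
r=96=1100000 popcount=2 -> KEEP
r=97=1100001 popcount=3 -> skip
r=98=1100010 popcount=3 -> skip
r=99=1100011 popcount=4 -> skip
Kept rows: 48 65 66 68 72 80 96

Answer: 48 65 66 68 72 80 96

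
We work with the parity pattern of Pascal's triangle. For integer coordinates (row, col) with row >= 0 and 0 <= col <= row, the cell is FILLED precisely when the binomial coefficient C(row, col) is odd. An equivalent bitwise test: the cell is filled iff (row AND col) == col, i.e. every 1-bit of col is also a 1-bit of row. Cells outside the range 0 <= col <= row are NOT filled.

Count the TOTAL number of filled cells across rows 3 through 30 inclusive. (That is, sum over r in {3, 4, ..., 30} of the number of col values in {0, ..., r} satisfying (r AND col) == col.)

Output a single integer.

r3=11 pc2: +4 =4
r4=100 pc1: +2 =6
r5=101 pc2: +4 =10
r6=110 pc2: +4 =14
r7=111 pc3: +8 =22
r8=1000 pc1: +2 =24
r9=1001 pc2: +4 =28
r10=1010 pc2: +4 =32
r11=1011 pc3: +8 =40
r12=1100 pc2: +4 =44
r13=1101 pc3: +8 =52
r14=1110 pc3: +8 =60
r15=1111 pc4: +16 =76
r16=10000 pc1: +2 =78
r17=10001 pc2: +4 =82
r18=10010 pc2: +4 =86
r19=10011 pc3: +8 =94
r20=10100 pc2: +4 =98
r21=10101 pc3: +8 =106
r22=10110 pc3: +8 =114
r23=10111 pc4: +16 =130
r24=11000 pc2: +4 =134
r25=11001 pc3: +8 =142
r26=11010 pc3: +8 =150
r27=11011 pc4: +16 =166
r28=11100 pc3: +8 =174
r29=11101 pc4: +16 =190
r30=11110 pc4: +16 =206

Answer: 206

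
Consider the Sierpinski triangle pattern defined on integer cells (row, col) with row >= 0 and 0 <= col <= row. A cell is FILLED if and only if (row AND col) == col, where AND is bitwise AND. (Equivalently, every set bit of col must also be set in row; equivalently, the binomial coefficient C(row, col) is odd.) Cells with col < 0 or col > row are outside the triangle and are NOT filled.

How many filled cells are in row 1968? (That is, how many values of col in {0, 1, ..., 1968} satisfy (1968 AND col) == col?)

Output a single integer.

Answer: 64

Derivation:
1968 in binary = 11110110000
popcount(1968) = number of 1-bits in 11110110000 = 6
A col c satisfies (1968 AND c) == c iff every set bit of c is also set in 1968; each of the 6 set bits of 1968 can independently be on or off in c.
count = 2^6 = 64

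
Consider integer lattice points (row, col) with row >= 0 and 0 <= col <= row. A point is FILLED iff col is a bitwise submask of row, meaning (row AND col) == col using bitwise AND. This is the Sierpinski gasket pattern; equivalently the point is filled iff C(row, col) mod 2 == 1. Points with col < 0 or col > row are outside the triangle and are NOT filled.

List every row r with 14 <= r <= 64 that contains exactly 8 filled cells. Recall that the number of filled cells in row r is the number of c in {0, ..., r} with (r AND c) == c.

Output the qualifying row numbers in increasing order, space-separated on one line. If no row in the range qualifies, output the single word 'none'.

Row r has 2^popcount(r) filled cells, so we need popcount(r) = log2(8) = 3.
Scan r = 14..64 and keep those with exactly 3 one-bits:
r=14=1110 popcount=3 -> KEEP
r=15=1111 popcount=4 -> skip
r=16=10000 popcount=1 -> skip
r=17=10001 popcount=2 -> skip
r=18=10010 popcount=2 -> skip
r=19=10011 popcount=3 -> KEEP
r=20=10100 popcount=2 -> skip
r=21=10101 popcount=3 -> KEEP
r=22=10110 popcount=3 -> KEEP
r=23=10111 popcount=4 -> skip
r=24=11000 popcount=2 -> skip
r=25=11001 popcount=3 -> KEEP
r=26=11010 popcount=3 -> KEEP
r=27=11011 popcount=4 -> skip
r=28=11100 popcount=3 -> KEEP
r=29=11101 popcount=4 -> skip
r=30=11110 popcount=4 -> skip
r=31=11111 popcount=5 -> skip
r=32=100000 popcount=1 -> skip
r=33=100001 popcount=2 -> skip
r=34=100010 popcount=2 -> skip
r=35=100011 popcount=3 -> KEEP
r=36=100100 popcount=2 -> skip
r=37=100101 popcount=3 -> KEEP
r=38=100110 popcount=3 -> KEEP
r=39=100111 popcount=4 -> skip
r=40=101000 popcount=2 -> skip
r=41=101001 popcount=3 -> KEEP
r=42=101010 popcount=3 -> KEEP
r=43=101011 popcount=4 -> skip
r=44=101100 popcount=3 -> KEEP
r=45=101101 popcount=4 -> skip
r=46=101110 popcount=4 -> skip
r=47=101111 popcount=5 -> skip
r=48=110000 popcount=2 -> skip
r=49=110001 popcount=3 -> KEEP
r=50=110010 popcount=3 -> KEEP
r=51=110011 popcount=4 -> skip
r=52=110100 popcount=3 -> KEEP
r=53=110101 popcount=4 -> skip
r=54=110110 popcount=4 -> skip
r=55=110111 popcount=5 -> skip
r=56=111000 popcount=3 -> KEEP
r=57=111001 popcount=4 -> skip
r=58=111010 popcount=4 -> skip
r=59=111011 popcount=5 -> skip
r=60=111100 popcount=4 -> skip
r=61=111101 popcount=5 -> skip
r=62=111110 popcount=5 -> skip
r=63=111111 popcount=6 -> skip
r=64=1000000 popcount=1 -> skip
Kept rows: 14 19 21 22 25 26 28 35 37 38 41 42 44 49 50 52 56

Answer: 14 19 21 22 25 26 28 35 37 38 41 42 44 49 50 52 56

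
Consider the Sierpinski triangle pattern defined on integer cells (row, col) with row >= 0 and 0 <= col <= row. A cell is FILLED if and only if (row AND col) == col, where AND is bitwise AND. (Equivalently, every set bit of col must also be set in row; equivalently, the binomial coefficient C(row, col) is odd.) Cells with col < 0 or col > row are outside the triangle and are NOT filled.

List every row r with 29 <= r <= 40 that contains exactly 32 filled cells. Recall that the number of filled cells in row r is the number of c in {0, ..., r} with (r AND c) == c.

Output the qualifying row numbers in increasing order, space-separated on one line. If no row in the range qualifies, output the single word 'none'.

Row r has 2^popcount(r) filled cells, so we need popcount(r) = log2(32) = 5.
Scan r = 29..40 and keep those with exactly 5 one-bits:
r=29=11101 popcount=4 -> skip
r=30=11110 popcount=4 -> skip
r=31=11111 popcount=5 -> KEEP
r=32=100000 popcount=1 -> skip
r=33=100001 popcount=2 -> skip
r=34=100010 popcount=2 -> skip
r=35=100011 popcount=3 -> skip
r=36=100100 popcount=2 -> skip
r=37=100101 popcount=3 -> skip
r=38=100110 popcount=3 -> skip
r=39=100111 popcount=4 -> skip
r=40=101000 popcount=2 -> skip
Kept rows: 31

Answer: 31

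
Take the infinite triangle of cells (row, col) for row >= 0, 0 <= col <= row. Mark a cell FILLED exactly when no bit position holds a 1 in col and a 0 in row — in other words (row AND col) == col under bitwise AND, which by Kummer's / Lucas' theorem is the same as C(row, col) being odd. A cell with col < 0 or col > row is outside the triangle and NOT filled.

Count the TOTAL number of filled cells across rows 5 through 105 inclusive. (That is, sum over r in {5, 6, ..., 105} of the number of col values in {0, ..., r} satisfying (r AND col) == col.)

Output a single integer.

r5=101 pc2: +4 =4
r6=110 pc2: +4 =8
r7=111 pc3: +8 =16
r8=1000 pc1: +2 =18
r9=1001 pc2: +4 =22
r10=1010 pc2: +4 =26
r11=1011 pc3: +8 =34
r12=1100 pc2: +4 =38
r13=1101 pc3: +8 =46
r14=1110 pc3: +8 =54
r15=1111 pc4: +16 =70
r16=10000 pc1: +2 =72
r17=10001 pc2: +4 =76
r18=10010 pc2: +4 =80
r19=10011 pc3: +8 =88
r20=10100 pc2: +4 =92
r21=10101 pc3: +8 =100
r22=10110 pc3: +8 =108
r23=10111 pc4: +16 =124
r24=11000 pc2: +4 =128
r25=11001 pc3: +8 =136
r26=11010 pc3: +8 =144
r27=11011 pc4: +16 =160
r28=11100 pc3: +8 =168
r29=11101 pc4: +16 =184
r30=11110 pc4: +16 =200
r31=11111 pc5: +32 =232
r32=100000 pc1: +2 =234
r33=100001 pc2: +4 =238
r34=100010 pc2: +4 =242
r35=100011 pc3: +8 =250
r36=100100 pc2: +4 =254
r37=100101 pc3: +8 =262
r38=100110 pc3: +8 =270
r39=100111 pc4: +16 =286
r40=101000 pc2: +4 =290
r41=101001 pc3: +8 =298
r42=101010 pc3: +8 =306
r43=101011 pc4: +16 =322
r44=101100 pc3: +8 =330
r45=101101 pc4: +16 =346
r46=101110 pc4: +16 =362
r47=101111 pc5: +32 =394
r48=110000 pc2: +4 =398
r49=110001 pc3: +8 =406
r50=110010 pc3: +8 =414
r51=110011 pc4: +16 =430
r52=110100 pc3: +8 =438
r53=110101 pc4: +16 =454
r54=110110 pc4: +16 =470
r55=110111 pc5: +32 =502
r56=111000 pc3: +8 =510
r57=111001 pc4: +16 =526
r58=111010 pc4: +16 =542
r59=111011 pc5: +32 =574
r60=111100 pc4: +16 =590
r61=111101 pc5: +32 =622
r62=111110 pc5: +32 =654
r63=111111 pc6: +64 =718
r64=1000000 pc1: +2 =720
r65=1000001 pc2: +4 =724
r66=1000010 pc2: +4 =728
r67=1000011 pc3: +8 =736
r68=1000100 pc2: +4 =740
r69=1000101 pc3: +8 =748
r70=1000110 pc3: +8 =756
r71=1000111 pc4: +16 =772
r72=1001000 pc2: +4 =776
r73=1001001 pc3: +8 =784
r74=1001010 pc3: +8 =792
r75=1001011 pc4: +16 =808
r76=1001100 pc3: +8 =816
r77=1001101 pc4: +16 =832
r78=1001110 pc4: +16 =848
r79=1001111 pc5: +32 =880
r80=1010000 pc2: +4 =884
r81=1010001 pc3: +8 =892
r82=1010010 pc3: +8 =900
r83=1010011 pc4: +16 =916
r84=1010100 pc3: +8 =924
r85=1010101 pc4: +16 =940
r86=1010110 pc4: +16 =956
r87=1010111 pc5: +32 =988
r88=1011000 pc3: +8 =996
r89=1011001 pc4: +16 =1012
r90=1011010 pc4: +16 =1028
r91=1011011 pc5: +32 =1060
r92=1011100 pc4: +16 =1076
r93=1011101 pc5: +32 =1108
r94=1011110 pc5: +32 =1140
r95=1011111 pc6: +64 =1204
r96=1100000 pc2: +4 =1208
r97=1100001 pc3: +8 =1216
r98=1100010 pc3: +8 =1224
r99=1100011 pc4: +16 =1240
r100=1100100 pc3: +8 =1248
r101=1100101 pc4: +16 =1264
r102=1100110 pc4: +16 =1280
r103=1100111 pc5: +32 =1312
r104=1101000 pc3: +8 =1320
r105=1101001 pc4: +16 =1336

Answer: 1336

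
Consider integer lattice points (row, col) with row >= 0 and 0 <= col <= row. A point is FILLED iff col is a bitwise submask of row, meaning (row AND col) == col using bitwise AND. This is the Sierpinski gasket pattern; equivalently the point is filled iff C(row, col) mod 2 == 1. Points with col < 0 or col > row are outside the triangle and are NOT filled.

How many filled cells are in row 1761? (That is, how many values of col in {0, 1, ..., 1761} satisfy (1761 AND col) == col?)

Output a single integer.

1761 in binary = 11011100001
popcount(1761) = number of 1-bits in 11011100001 = 6
A col c satisfies (1761 AND c) == c iff every set bit of c is also set in 1761; each of the 6 set bits of 1761 can independently be on or off in c.
count = 2^6 = 64

Answer: 64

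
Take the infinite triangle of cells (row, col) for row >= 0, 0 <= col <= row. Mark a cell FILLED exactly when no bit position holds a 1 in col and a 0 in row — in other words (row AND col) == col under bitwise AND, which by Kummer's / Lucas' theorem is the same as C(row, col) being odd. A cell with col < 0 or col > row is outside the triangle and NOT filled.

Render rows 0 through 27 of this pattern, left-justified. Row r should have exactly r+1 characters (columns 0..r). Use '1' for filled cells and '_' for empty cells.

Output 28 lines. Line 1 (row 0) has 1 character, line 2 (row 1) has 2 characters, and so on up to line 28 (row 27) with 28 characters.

r0=0: 1
r1=1: 11
r2=10: 1_1
r3=11: 1111
r4=100: 1___1
r5=101: 11__11
r6=110: 1_1_1_1
r7=111: 11111111
r8=1000: 1_______1
r9=1001: 11______11
r10=1010: 1_1_____1_1
r11=1011: 1111____1111
r12=1100: 1___1___1___1
r13=1101: 11__11__11__11
r14=1110: 1_1_1_1_1_1_1_1
r15=1111: 1111111111111111
r16=10000: 1_______________1
r17=10001: 11______________11
r18=10010: 1_1_____________1_1
r19=10011: 1111____________1111
r20=10100: 1___1___________1___1
r21=10101: 11__11__________11__11
r22=10110: 1_1_1_1_________1_1_1_1
r23=10111: 11111111________11111111
r24=11000: 1_______1_______1_______1
r25=11001: 11______11______11______11
r26=11010: 1_1_____1_1_____1_1_____1_1
r27=11011: 1111____1111____1111____1111

Answer: 1
11
1_1
1111
1___1
11__11
1_1_1_1
11111111
1_______1
11______11
1_1_____1_1
1111____1111
1___1___1___1
11__11__11__11
1_1_1_1_1_1_1_1
1111111111111111
1_______________1
11______________11
1_1_____________1_1
1111____________1111
1___1___________1___1
11__11__________11__11
1_1_1_1_________1_1_1_1
11111111________11111111
1_______1_______1_______1
11______11______11______11
1_1_____1_1_____1_1_____1_1
1111____1111____1111____1111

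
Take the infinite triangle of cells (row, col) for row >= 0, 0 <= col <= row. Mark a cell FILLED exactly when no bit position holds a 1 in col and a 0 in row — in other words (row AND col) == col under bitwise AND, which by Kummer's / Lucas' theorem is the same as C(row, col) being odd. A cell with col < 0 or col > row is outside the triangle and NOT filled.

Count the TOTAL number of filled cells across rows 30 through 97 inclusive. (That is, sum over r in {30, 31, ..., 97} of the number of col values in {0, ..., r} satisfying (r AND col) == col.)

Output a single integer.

r30=11110 pc4: +16 =16
r31=11111 pc5: +32 =48
r32=100000 pc1: +2 =50
r33=100001 pc2: +4 =54
r34=100010 pc2: +4 =58
r35=100011 pc3: +8 =66
r36=100100 pc2: +4 =70
r37=100101 pc3: +8 =78
r38=100110 pc3: +8 =86
r39=100111 pc4: +16 =102
r40=101000 pc2: +4 =106
r41=101001 pc3: +8 =114
r42=101010 pc3: +8 =122
r43=101011 pc4: +16 =138
r44=101100 pc3: +8 =146
r45=101101 pc4: +16 =162
r46=101110 pc4: +16 =178
r47=101111 pc5: +32 =210
r48=110000 pc2: +4 =214
r49=110001 pc3: +8 =222
r50=110010 pc3: +8 =230
r51=110011 pc4: +16 =246
r52=110100 pc3: +8 =254
r53=110101 pc4: +16 =270
r54=110110 pc4: +16 =286
r55=110111 pc5: +32 =318
r56=111000 pc3: +8 =326
r57=111001 pc4: +16 =342
r58=111010 pc4: +16 =358
r59=111011 pc5: +32 =390
r60=111100 pc4: +16 =406
r61=111101 pc5: +32 =438
r62=111110 pc5: +32 =470
r63=111111 pc6: +64 =534
r64=1000000 pc1: +2 =536
r65=1000001 pc2: +4 =540
r66=1000010 pc2: +4 =544
r67=1000011 pc3: +8 =552
r68=1000100 pc2: +4 =556
r69=1000101 pc3: +8 =564
r70=1000110 pc3: +8 =572
r71=1000111 pc4: +16 =588
r72=1001000 pc2: +4 =592
r73=1001001 pc3: +8 =600
r74=1001010 pc3: +8 =608
r75=1001011 pc4: +16 =624
r76=1001100 pc3: +8 =632
r77=1001101 pc4: +16 =648
r78=1001110 pc4: +16 =664
r79=1001111 pc5: +32 =696
r80=1010000 pc2: +4 =700
r81=1010001 pc3: +8 =708
r82=1010010 pc3: +8 =716
r83=1010011 pc4: +16 =732
r84=1010100 pc3: +8 =740
r85=1010101 pc4: +16 =756
r86=1010110 pc4: +16 =772
r87=1010111 pc5: +32 =804
r88=1011000 pc3: +8 =812
r89=1011001 pc4: +16 =828
r90=1011010 pc4: +16 =844
r91=1011011 pc5: +32 =876
r92=1011100 pc4: +16 =892
r93=1011101 pc5: +32 =924
r94=1011110 pc5: +32 =956
r95=1011111 pc6: +64 =1020
r96=1100000 pc2: +4 =1024
r97=1100001 pc3: +8 =1032

Answer: 1032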